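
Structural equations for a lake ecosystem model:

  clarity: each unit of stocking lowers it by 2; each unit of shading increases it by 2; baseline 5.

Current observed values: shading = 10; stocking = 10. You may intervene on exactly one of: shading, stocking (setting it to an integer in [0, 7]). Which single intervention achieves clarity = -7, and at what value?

Intervening on shading: with other inputs at their observed values, clarity = 2*shading - 15. Solving for -7 gives shading = 4, within [0, 7].
Intervening on stocking: clarity = -2*stocking + 25. Reaching -7 requires stocking = 16, outside [0, 7].

set shading = 4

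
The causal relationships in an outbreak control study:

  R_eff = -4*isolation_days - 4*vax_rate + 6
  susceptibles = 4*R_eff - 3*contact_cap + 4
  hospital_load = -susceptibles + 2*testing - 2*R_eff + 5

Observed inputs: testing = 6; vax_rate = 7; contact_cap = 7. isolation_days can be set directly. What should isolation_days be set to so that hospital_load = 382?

Substituting into the R_eff equation gives R_eff = -4*isolation_days - 22.
Substituting into the susceptibles equation gives susceptibles = -16*isolation_days - 105.
hospital_load becomes 24*isolation_days + 166.
Solve 24*isolation_days + 166 = 382: isolation_days = (382 - 166) / 24 = 9.

isolation_days = 9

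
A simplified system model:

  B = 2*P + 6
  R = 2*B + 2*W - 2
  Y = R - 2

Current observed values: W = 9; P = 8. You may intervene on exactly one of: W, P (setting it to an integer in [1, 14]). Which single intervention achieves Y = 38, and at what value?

Intervening on W: Y = 2*W + 40. Reaching 38 requires W = -1, outside [1, 14].
Intervening on P: with other inputs at their observed values, Y = 4*P + 26. Solving for 38 gives P = 3, within [1, 14].

set P = 3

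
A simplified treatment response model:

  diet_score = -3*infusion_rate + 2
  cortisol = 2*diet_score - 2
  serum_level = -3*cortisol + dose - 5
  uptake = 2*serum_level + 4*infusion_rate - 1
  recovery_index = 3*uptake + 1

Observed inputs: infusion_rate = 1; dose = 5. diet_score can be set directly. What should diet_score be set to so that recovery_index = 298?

diet_score = -7

Intervening on diet_score fixes its value directly, overriding its dependence on infusion_rate.
Substituting into the serum_level equation gives serum_level = -6*diet_score + 6.
Substituting into the uptake equation gives uptake = -12*diet_score + 15.
recovery_index becomes -36*diet_score + 46.
Solve -36*diet_score + 46 = 298: diet_score = (298 - 46) / -36 = -7.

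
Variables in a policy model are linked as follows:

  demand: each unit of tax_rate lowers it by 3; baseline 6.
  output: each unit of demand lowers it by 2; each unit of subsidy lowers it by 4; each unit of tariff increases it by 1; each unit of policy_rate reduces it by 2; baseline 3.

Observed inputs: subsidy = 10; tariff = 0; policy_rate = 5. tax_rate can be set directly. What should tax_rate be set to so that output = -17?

Substituting into the output equation gives output = 6*tax_rate - 59.
Solve 6*tax_rate - 59 = -17: tax_rate = (-17 + 59) / 6 = 7.

tax_rate = 7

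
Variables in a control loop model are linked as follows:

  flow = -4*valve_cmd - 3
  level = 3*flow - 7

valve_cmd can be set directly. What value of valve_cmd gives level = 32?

Substituting into the level equation gives level = -12*valve_cmd - 16.
Solve -12*valve_cmd - 16 = 32: valve_cmd = (32 + 16) / -12 = -4.

valve_cmd = -4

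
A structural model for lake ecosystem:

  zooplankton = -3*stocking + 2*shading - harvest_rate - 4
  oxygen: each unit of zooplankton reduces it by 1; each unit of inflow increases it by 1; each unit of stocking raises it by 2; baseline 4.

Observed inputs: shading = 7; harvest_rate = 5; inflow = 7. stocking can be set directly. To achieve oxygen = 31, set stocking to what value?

Substituting into the zooplankton equation gives zooplankton = -3*stocking + 5.
oxygen becomes 5*stocking + 6.
Solve 5*stocking + 6 = 31: stocking = (31 - 6) / 5 = 5.

stocking = 5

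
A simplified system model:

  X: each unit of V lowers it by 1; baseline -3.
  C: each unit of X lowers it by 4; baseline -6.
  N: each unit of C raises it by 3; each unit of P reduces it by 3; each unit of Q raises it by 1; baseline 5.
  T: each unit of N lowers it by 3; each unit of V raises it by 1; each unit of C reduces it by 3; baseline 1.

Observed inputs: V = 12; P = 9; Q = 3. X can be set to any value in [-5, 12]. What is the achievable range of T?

-98 to 718

Intervening on X fixes its value directly, overriding its dependence on V.
Substituting into the N equation gives N = -12*X - 37.
So T = 48*X + 142.
Linear in X, so extremes are at the endpoints: X = -5 gives T = -98; X = 12 gives T = 718.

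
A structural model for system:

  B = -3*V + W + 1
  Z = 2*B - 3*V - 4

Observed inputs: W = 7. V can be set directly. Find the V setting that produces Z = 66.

Substituting into the B equation gives B = -3*V + 8.
So Z = -9*V + 12.
Solve -9*V + 12 = 66: V = (66 - 12) / -9 = -6.

V = -6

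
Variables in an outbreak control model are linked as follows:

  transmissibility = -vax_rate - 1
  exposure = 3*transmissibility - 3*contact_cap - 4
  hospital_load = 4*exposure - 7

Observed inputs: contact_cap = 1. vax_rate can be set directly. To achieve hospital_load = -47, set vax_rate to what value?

Substituting into the exposure equation gives exposure = -3*vax_rate - 10.
This gives hospital_load = -12*vax_rate - 47.
Solve -12*vax_rate - 47 = -47: vax_rate = (-47 + 47) / -12 = 0.

vax_rate = 0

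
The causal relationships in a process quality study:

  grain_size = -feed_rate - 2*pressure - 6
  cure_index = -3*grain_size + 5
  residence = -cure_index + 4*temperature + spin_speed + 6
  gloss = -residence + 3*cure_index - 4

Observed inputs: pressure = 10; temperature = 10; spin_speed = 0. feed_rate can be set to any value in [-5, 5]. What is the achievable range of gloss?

222 to 342

Substituting into the grain_size equation gives grain_size = -feed_rate - 26.
So cure_index = 3*feed_rate + 83.
Substituting into the residence equation gives residence = -3*feed_rate - 37.
So gloss = 12*feed_rate + 282.
Linear in feed_rate, so extremes are at the endpoints: feed_rate = -5 gives gloss = 222; feed_rate = 5 gives gloss = 342.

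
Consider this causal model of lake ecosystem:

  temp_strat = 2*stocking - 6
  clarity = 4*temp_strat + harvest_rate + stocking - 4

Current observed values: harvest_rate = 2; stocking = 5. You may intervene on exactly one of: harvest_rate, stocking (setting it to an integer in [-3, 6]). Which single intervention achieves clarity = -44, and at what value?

Intervening on harvest_rate: clarity = harvest_rate + 17. Reaching -44 requires harvest_rate = -61, outside [-3, 6].
Intervening on stocking: with other inputs at their observed values, clarity = 9*stocking - 26. Solving for -44 gives stocking = -2, within [-3, 6].

set stocking = -2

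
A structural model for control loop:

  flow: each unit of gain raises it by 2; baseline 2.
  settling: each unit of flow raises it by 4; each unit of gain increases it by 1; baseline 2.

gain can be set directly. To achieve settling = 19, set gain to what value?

gain = 1

Substituting into the settling equation gives settling = 9*gain + 10.
Solve 9*gain + 10 = 19: gain = (19 - 10) / 9 = 1.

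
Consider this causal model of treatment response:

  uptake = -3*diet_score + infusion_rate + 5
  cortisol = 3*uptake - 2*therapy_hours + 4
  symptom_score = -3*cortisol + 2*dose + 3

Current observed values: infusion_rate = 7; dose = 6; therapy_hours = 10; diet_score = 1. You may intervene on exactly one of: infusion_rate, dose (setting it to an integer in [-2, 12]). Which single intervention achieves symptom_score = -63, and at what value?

set infusion_rate = 12

Intervening on infusion_rate: with other inputs at their observed values, symptom_score = -9*infusion_rate + 45. Solving for -63 gives infusion_rate = 12, within [-2, 12].
Intervening on dose: symptom_score = 2*dose - 30. Reaching -63 requires dose = -33/2, not an integer.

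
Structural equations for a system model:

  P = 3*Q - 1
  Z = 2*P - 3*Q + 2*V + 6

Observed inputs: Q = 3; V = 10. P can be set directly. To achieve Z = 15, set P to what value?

P = -1

Intervening on P fixes its value directly, overriding its dependence on Q.
Substituting into the Z equation gives Z = 2*P + 17.
Solve 2*P + 17 = 15: P = (15 - 17) / 2 = -1.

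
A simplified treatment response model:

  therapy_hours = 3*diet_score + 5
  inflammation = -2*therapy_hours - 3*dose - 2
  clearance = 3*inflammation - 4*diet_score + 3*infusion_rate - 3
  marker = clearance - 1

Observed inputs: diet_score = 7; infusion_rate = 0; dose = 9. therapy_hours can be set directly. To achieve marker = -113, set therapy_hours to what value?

therapy_hours = -1

Intervening on therapy_hours fixes its value directly, overriding its dependence on diet_score.
Substituting into the inflammation equation gives inflammation = -2*therapy_hours - 29.
Substituting into the clearance equation gives clearance = -6*therapy_hours - 118.
This gives marker = -6*therapy_hours - 119.
Solve -6*therapy_hours - 119 = -113: therapy_hours = (-113 + 119) / -6 = -1.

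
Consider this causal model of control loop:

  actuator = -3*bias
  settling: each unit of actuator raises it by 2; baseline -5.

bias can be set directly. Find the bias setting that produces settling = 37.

Substituting into the settling equation gives settling = -6*bias - 5.
Solve -6*bias - 5 = 37: bias = (37 + 5) / -6 = -7.

bias = -7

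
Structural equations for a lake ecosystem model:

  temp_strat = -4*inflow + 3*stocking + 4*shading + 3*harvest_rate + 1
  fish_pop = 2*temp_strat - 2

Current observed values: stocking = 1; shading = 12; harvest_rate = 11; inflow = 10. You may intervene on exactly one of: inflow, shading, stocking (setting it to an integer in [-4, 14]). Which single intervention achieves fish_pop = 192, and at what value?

Intervening on inflow: with other inputs at their observed values, fish_pop = -8*inflow + 168. Solving for 192 gives inflow = -3, within [-4, 14].
Intervening on shading: fish_pop = 8*shading - 8. Reaching 192 requires shading = 25, outside [-4, 14].
Intervening on stocking: fish_pop = 6*stocking + 82. Reaching 192 requires stocking = 55/3, not an integer.

set inflow = -3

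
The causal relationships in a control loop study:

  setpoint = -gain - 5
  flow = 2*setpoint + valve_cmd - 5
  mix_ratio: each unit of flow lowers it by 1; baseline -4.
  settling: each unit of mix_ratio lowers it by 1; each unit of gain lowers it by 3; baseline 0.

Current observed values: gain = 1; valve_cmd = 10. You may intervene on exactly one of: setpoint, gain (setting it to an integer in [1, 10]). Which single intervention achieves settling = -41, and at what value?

Intervening on setpoint: settling = 2*setpoint + 6. Reaching -41 requires setpoint = -47/2, not an integer.
Intervening on gain: with other inputs at their observed values, settling = -5*gain - 1. Solving for -41 gives gain = 8, within [1, 10].

set gain = 8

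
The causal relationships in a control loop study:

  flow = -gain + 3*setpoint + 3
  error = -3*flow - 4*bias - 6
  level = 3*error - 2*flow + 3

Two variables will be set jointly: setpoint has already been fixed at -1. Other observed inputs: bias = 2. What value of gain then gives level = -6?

With setpoint held at -1:
Substituting into the flow equation gives flow = -gain.
Substituting into the error equation gives error = 3*gain - 14.
So level = 11*gain - 39.
Solve 11*gain - 39 = -6: gain = (-6 + 39) / 11 = 3.

gain = 3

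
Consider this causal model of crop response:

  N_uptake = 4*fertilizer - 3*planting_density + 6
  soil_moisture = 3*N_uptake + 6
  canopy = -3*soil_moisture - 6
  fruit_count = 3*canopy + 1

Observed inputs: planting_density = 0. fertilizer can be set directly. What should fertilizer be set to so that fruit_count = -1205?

Substituting into the N_uptake equation gives N_uptake = 4*fertilizer + 6.
So soil_moisture = 12*fertilizer + 24.
Substituting into the canopy equation gives canopy = -36*fertilizer - 78.
This gives fruit_count = -108*fertilizer - 233.
Solve -108*fertilizer - 233 = -1205: fertilizer = (-1205 + 233) / -108 = 9.

fertilizer = 9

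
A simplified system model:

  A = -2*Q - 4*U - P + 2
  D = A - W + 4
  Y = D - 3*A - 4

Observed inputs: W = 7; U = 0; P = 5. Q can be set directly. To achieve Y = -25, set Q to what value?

Substituting into the A equation gives A = -2*Q - 3.
This gives D = -2*Q - 6.
Substituting into the Y equation gives Y = 4*Q - 1.
Solve 4*Q - 1 = -25: Q = (-25 + 1) / 4 = -6.

Q = -6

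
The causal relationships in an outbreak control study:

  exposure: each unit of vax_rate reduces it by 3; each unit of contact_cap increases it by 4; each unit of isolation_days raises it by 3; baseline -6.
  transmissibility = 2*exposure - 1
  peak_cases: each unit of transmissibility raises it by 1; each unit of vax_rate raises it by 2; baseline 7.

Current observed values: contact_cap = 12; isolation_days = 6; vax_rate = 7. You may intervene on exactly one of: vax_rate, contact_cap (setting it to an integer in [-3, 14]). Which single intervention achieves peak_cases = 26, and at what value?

Intervening on vax_rate: peak_cases = -4*vax_rate + 126. Reaching 26 requires vax_rate = 25, outside [-3, 14].
Intervening on contact_cap: with other inputs at their observed values, peak_cases = 8*contact_cap + 2. Solving for 26 gives contact_cap = 3, within [-3, 14].

set contact_cap = 3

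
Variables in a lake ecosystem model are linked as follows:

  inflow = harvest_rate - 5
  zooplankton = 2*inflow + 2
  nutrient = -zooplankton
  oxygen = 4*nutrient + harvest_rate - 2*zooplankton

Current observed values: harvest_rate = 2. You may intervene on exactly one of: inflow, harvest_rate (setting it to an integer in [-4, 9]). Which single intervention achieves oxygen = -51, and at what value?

set harvest_rate = 9

Intervening on inflow: oxygen = -12*inflow - 10. Reaching -51 requires inflow = 41/12, not an integer.
Intervening on harvest_rate: with other inputs at their observed values, oxygen = -11*harvest_rate + 48. Solving for -51 gives harvest_rate = 9, within [-4, 9].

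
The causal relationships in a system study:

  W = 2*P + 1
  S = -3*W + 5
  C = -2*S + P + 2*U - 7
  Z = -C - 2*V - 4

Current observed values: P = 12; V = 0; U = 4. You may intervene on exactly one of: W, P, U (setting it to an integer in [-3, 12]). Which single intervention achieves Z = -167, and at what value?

Intervening on W: Z = -6*W - 7. Reaching -167 requires W = 80/3, not an integer.
Intervening on P: Z = -13*P - 1. Reaching -167 requires P = 166/13, not an integer.
Intervening on U: with other inputs at their observed values, Z = -2*U - 149. Solving for -167 gives U = 9, within [-3, 12].

set U = 9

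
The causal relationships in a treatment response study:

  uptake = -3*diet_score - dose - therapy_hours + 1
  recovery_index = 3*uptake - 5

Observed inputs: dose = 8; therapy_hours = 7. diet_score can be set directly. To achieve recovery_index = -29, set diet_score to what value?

Substituting into the uptake equation gives uptake = -3*diet_score - 14.
This gives recovery_index = -9*diet_score - 47.
Solve -9*diet_score - 47 = -29: diet_score = (-29 + 47) / -9 = -2.

diet_score = -2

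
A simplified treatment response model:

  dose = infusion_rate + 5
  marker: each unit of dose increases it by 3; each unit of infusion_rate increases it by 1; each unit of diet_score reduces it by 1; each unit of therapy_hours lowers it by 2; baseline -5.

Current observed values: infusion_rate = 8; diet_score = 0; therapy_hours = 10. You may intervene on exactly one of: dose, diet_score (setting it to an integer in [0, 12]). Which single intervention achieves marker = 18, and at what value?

Intervening on dose: marker = 3*dose - 17. Reaching 18 requires dose = 35/3, not an integer.
Intervening on diet_score: with other inputs at their observed values, marker = -diet_score + 22. Solving for 18 gives diet_score = 4, within [0, 12].

set diet_score = 4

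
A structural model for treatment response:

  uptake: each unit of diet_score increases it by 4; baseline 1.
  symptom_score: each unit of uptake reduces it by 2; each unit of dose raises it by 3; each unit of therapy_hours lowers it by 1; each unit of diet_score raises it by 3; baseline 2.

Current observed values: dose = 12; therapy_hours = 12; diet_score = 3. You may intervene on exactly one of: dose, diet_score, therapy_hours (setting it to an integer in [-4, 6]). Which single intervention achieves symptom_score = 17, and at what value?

set therapy_hours = 4

Intervening on dose: symptom_score = 3*dose - 27. Reaching 17 requires dose = 44/3, not an integer.
Intervening on diet_score: symptom_score = -5*diet_score + 24. Reaching 17 requires diet_score = 7/5, not an integer.
Intervening on therapy_hours: with other inputs at their observed values, symptom_score = -therapy_hours + 21. Solving for 17 gives therapy_hours = 4, within [-4, 6].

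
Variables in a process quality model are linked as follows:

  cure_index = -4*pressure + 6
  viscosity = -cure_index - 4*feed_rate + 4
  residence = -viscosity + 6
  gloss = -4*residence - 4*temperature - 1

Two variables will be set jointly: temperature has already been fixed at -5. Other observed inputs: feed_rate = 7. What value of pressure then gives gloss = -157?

With temperature held at -5:
Substituting into the viscosity equation gives viscosity = 4*pressure - 30.
residence becomes -4*pressure + 36.
Substituting into the gloss equation gives gloss = 16*pressure - 125.
Solve 16*pressure - 125 = -157: pressure = (-157 + 125) / 16 = -2.

pressure = -2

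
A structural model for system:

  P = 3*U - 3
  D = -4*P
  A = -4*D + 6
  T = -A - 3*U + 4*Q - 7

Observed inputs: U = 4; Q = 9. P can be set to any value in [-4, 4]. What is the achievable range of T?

Intervening on P fixes its value directly, overriding its dependence on U.
Substituting into the A equation gives A = 16*P + 6.
Substituting into the T equation gives T = -16*P + 11.
Linear in P, so extremes are at the endpoints: P = -4 gives T = 75; P = 4 gives T = -53.

-53 to 75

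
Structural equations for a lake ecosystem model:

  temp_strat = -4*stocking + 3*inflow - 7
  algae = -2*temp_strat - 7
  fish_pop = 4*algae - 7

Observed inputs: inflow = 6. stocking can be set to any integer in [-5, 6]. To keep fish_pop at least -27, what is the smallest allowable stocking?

stocking = 3

Substituting into the temp_strat equation gives temp_strat = -4*stocking + 11.
Substituting into the algae equation gives algae = 8*stocking - 29.
Substituting into the fish_pop equation gives fish_pop = 32*stocking - 123.
Require 32*stocking - 123 ≥ -27, so stocking ≥ 3.
The smallest integer in [-5, 6] satisfying this is 3.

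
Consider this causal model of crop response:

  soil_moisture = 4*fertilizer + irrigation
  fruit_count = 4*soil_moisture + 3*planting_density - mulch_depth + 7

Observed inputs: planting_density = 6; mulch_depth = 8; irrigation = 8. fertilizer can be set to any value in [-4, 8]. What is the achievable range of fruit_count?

Substituting into the soil_moisture equation gives soil_moisture = 4*fertilizer + 8.
Substituting into the fruit_count equation gives fruit_count = 16*fertilizer + 49.
Linear in fertilizer, so extremes are at the endpoints: fertilizer = -4 gives fruit_count = -15; fertilizer = 8 gives fruit_count = 177.

-15 to 177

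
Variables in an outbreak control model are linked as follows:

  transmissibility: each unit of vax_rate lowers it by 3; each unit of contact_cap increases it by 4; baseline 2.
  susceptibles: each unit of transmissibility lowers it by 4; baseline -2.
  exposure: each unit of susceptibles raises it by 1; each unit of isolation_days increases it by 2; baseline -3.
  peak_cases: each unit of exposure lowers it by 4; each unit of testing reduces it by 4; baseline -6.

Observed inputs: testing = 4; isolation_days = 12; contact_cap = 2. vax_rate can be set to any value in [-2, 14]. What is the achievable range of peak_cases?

-610 to 158

Substituting into the transmissibility equation gives transmissibility = -3*vax_rate + 10.
Substituting into the susceptibles equation gives susceptibles = 12*vax_rate - 42.
So exposure = 12*vax_rate - 21.
This gives peak_cases = -48*vax_rate + 62.
Linear in vax_rate, so extremes are at the endpoints: vax_rate = -2 gives peak_cases = 158; vax_rate = 14 gives peak_cases = -610.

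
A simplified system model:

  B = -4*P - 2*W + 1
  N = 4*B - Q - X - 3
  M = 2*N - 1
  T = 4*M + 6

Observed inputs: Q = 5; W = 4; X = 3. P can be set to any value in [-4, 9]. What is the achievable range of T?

-1462 to 202

Substituting into the B equation gives B = -4*P - 7.
This gives N = -16*P - 39.
Substituting into the M equation gives M = -32*P - 79.
Substituting into the T equation gives T = -128*P - 310.
Linear in P, so extremes are at the endpoints: P = -4 gives T = 202; P = 9 gives T = -1462.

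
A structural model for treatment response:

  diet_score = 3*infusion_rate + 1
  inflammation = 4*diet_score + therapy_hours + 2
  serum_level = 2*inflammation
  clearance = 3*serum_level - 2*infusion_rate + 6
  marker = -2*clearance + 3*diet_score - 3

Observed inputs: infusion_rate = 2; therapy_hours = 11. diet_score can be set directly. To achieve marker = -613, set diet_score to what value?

diet_score = 10

Intervening on diet_score fixes its value directly, overriding its dependence on infusion_rate.
Substituting into the inflammation equation gives inflammation = 4*diet_score + 13.
So serum_level = 8*diet_score + 26.
Substituting into the clearance equation gives clearance = 24*diet_score + 80.
Substituting into the marker equation gives marker = -45*diet_score - 163.
Solve -45*diet_score - 163 = -613: diet_score = (-613 + 163) / -45 = 10.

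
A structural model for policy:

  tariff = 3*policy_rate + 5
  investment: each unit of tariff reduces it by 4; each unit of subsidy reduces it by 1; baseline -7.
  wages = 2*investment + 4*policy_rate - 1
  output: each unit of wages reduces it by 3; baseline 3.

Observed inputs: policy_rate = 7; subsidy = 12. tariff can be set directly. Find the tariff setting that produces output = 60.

tariff = 1

Intervening on tariff fixes its value directly, overriding its dependence on policy_rate.
Substituting into the investment equation gives investment = -4*tariff - 19.
wages becomes -8*tariff - 11.
output becomes 24*tariff + 36.
Solve 24*tariff + 36 = 60: tariff = (60 - 36) / 24 = 1.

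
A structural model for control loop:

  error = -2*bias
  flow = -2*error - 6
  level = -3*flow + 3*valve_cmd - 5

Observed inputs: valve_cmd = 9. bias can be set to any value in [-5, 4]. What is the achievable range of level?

-8 to 100

Substituting into the flow equation gives flow = 4*bias - 6.
Substituting into the level equation gives level = -12*bias + 40.
Linear in bias, so extremes are at the endpoints: bias = -5 gives level = 100; bias = 4 gives level = -8.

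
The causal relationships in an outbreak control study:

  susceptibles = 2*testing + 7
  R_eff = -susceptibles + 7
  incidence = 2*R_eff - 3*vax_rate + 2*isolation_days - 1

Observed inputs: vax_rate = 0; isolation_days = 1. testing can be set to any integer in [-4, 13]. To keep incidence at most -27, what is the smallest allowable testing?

testing = 7

Substituting into the R_eff equation gives R_eff = -2*testing.
Substituting into the incidence equation gives incidence = -4*testing + 1.
Require -4*testing + 1 ≤ -27, so testing ≥ 7.
The smallest integer in [-4, 13] satisfying this is 7.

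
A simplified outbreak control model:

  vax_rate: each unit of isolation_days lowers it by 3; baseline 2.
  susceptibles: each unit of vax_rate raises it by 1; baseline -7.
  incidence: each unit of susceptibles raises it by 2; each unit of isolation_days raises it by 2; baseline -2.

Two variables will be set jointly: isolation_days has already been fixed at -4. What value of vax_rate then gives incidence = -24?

vax_rate = 0

With isolation_days held at -4:
Intervening on vax_rate fixes its value directly, overriding its dependence on isolation_days.
Substituting into the incidence equation gives incidence = 2*vax_rate - 24.
Solve 2*vax_rate - 24 = -24: vax_rate = (-24 + 24) / 2 = 0.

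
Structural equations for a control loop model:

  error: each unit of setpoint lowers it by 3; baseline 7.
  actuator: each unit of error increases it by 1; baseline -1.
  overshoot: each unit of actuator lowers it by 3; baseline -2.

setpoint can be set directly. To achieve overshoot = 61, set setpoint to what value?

Substituting into the actuator equation gives actuator = -3*setpoint + 6.
Substituting into the overshoot equation gives overshoot = 9*setpoint - 20.
Solve 9*setpoint - 20 = 61: setpoint = (61 + 20) / 9 = 9.

setpoint = 9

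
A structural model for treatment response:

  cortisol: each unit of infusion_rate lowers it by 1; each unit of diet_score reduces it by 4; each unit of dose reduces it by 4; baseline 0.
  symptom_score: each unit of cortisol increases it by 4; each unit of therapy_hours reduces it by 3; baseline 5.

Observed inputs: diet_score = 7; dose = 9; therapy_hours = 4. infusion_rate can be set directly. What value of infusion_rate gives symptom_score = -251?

infusion_rate = -3

Substituting into the cortisol equation gives cortisol = -infusion_rate - 64.
Substituting into the symptom_score equation gives symptom_score = -4*infusion_rate - 263.
Solve -4*infusion_rate - 263 = -251: infusion_rate = (-251 + 263) / -4 = -3.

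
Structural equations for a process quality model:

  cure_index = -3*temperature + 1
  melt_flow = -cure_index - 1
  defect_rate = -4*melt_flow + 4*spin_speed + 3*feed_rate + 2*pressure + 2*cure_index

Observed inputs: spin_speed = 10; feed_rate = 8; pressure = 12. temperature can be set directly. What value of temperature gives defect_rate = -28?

temperature = 7

Substituting into the melt_flow equation gives melt_flow = 3*temperature - 2.
Substituting into the defect_rate equation gives defect_rate = -18*temperature + 98.
Solve -18*temperature + 98 = -28: temperature = (-28 - 98) / -18 = 7.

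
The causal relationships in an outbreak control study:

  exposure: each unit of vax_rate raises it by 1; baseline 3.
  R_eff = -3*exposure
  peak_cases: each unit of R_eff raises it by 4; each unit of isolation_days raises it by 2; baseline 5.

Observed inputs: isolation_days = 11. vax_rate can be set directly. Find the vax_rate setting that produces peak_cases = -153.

Substituting into the R_eff equation gives R_eff = -3*vax_rate - 9.
This gives peak_cases = -12*vax_rate - 9.
Solve -12*vax_rate - 9 = -153: vax_rate = (-153 + 9) / -12 = 12.

vax_rate = 12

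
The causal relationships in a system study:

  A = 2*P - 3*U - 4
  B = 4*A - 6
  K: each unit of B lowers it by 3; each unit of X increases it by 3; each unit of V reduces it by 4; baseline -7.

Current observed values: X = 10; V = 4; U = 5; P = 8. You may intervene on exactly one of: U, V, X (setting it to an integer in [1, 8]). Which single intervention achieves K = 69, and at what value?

set V = 2

Intervening on U: K = 36*U - 119. Reaching 69 requires U = 47/9, not an integer.
Intervening on V: with other inputs at their observed values, K = -4*V + 77. Solving for 69 gives V = 2, within [1, 8].
Intervening on X: K = 3*X + 31. Reaching 69 requires X = 38/3, not an integer.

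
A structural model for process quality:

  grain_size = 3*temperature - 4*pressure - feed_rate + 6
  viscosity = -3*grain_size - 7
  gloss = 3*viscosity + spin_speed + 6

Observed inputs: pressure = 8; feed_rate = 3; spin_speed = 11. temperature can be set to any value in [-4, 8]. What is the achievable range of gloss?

41 to 365

Substituting into the grain_size equation gives grain_size = 3*temperature - 29.
So viscosity = -9*temperature + 80.
Substituting into the gloss equation gives gloss = -27*temperature + 257.
Linear in temperature, so extremes are at the endpoints: temperature = -4 gives gloss = 365; temperature = 8 gives gloss = 41.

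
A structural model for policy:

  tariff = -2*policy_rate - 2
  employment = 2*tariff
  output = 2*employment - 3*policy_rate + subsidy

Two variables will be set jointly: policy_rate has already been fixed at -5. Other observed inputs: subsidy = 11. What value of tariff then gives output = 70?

tariff = 11

With policy_rate held at -5:
Intervening on tariff fixes its value directly, overriding its dependence on policy_rate.
Substituting into the output equation gives output = 4*tariff + 26.
Solve 4*tariff + 26 = 70: tariff = (70 - 26) / 4 = 11.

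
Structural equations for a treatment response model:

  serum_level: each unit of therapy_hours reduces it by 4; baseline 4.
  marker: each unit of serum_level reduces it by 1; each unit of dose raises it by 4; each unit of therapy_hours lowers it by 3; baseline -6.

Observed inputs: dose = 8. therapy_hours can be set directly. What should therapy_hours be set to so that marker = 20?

therapy_hours = -2

Substituting into the marker equation gives marker = therapy_hours + 22.
Solve therapy_hours + 22 = 20: therapy_hours = (20 - 22) / 1 = -2.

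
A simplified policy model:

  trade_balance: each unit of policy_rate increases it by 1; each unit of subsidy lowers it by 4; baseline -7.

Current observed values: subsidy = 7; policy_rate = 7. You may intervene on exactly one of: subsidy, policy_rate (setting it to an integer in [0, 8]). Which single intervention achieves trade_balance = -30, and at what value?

Intervening on subsidy: trade_balance = -4*subsidy. Reaching -30 requires subsidy = 15/2, not an integer.
Intervening on policy_rate: with other inputs at their observed values, trade_balance = policy_rate - 35. Solving for -30 gives policy_rate = 5, within [0, 8].

set policy_rate = 5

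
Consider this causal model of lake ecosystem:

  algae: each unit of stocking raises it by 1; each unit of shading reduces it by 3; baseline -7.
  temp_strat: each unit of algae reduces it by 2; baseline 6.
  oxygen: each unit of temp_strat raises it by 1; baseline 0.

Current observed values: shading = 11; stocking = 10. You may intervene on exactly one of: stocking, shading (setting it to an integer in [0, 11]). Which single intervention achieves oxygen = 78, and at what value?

Intervening on stocking: with other inputs at their observed values, oxygen = -2*stocking + 86. Solving for 78 gives stocking = 4, within [0, 11].
Intervening on shading: oxygen = 6*shading. Reaching 78 requires shading = 13, outside [0, 11].

set stocking = 4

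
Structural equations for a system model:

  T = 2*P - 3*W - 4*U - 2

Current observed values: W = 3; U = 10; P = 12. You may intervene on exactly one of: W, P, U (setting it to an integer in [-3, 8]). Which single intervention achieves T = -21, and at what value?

set W = 1

Intervening on W: with other inputs at their observed values, T = -3*W - 18. Solving for -21 gives W = 1, within [-3, 8].
Intervening on P: T = 2*P - 51. Reaching -21 requires P = 15, outside [-3, 8].
Intervening on U: T = -4*U + 13. Reaching -21 requires U = 17/2, not an integer.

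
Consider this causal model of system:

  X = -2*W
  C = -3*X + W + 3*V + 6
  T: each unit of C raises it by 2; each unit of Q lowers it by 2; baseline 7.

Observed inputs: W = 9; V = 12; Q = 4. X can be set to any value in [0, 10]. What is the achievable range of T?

Intervening on X fixes its value directly, overriding its dependence on W.
Substituting into the C equation gives C = -3*X + 51.
So T = -6*X + 101.
Linear in X, so extremes are at the endpoints: X = 0 gives T = 101; X = 10 gives T = 41.

41 to 101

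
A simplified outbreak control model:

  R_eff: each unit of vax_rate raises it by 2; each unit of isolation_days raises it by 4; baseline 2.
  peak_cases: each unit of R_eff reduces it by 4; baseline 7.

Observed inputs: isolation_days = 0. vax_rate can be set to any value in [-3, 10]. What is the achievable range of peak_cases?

-81 to 23

Substituting into the R_eff equation gives R_eff = 2*vax_rate + 2.
Substituting into the peak_cases equation gives peak_cases = -8*vax_rate - 1.
Linear in vax_rate, so extremes are at the endpoints: vax_rate = -3 gives peak_cases = 23; vax_rate = 10 gives peak_cases = -81.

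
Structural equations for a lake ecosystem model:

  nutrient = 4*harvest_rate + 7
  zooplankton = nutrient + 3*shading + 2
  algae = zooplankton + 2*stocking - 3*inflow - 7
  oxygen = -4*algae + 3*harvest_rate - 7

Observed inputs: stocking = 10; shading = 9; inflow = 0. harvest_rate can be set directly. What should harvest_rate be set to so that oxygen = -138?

Substituting into the zooplankton equation gives zooplankton = 4*harvest_rate + 36.
Substituting into the algae equation gives algae = 4*harvest_rate + 49.
So oxygen = -13*harvest_rate - 203.
Solve -13*harvest_rate - 203 = -138: harvest_rate = (-138 + 203) / -13 = -5.

harvest_rate = -5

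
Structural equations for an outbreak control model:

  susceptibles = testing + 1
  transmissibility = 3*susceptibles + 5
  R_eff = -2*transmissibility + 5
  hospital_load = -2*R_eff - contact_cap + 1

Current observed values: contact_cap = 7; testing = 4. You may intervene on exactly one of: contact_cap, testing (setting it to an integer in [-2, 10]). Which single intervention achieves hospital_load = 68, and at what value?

set contact_cap = 3

Intervening on contact_cap: with other inputs at their observed values, hospital_load = -contact_cap + 71. Solving for 68 gives contact_cap = 3, within [-2, 10].
Intervening on testing: hospital_load = 12*testing + 16. Reaching 68 requires testing = 13/3, not an integer.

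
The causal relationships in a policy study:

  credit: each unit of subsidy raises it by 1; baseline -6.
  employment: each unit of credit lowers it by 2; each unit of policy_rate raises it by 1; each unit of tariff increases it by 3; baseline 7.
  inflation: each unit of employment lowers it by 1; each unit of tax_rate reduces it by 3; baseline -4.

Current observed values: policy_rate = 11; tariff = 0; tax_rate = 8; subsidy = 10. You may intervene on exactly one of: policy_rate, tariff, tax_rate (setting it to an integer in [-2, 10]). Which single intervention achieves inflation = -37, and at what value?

set policy_rate = 10

Intervening on policy_rate: with other inputs at their observed values, inflation = -policy_rate - 27. Solving for -37 gives policy_rate = 10, within [-2, 10].
Intervening on tariff: inflation = -3*tariff - 38. Reaching -37 requires tariff = -1/3, not an integer.
Intervening on tax_rate: inflation = -3*tax_rate - 14. Reaching -37 requires tax_rate = 23/3, not an integer.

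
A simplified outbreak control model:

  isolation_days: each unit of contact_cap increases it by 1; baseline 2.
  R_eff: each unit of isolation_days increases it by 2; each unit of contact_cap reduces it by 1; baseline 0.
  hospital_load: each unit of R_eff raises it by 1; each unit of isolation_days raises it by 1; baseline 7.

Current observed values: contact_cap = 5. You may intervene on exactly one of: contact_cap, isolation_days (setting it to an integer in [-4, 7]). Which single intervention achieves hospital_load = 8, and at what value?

Intervening on contact_cap: hospital_load = 2*contact_cap + 13. Reaching 8 requires contact_cap = -5/2, not an integer.
Intervening on isolation_days: with other inputs at their observed values, hospital_load = 3*isolation_days + 2. Solving for 8 gives isolation_days = 2, within [-4, 7].

set isolation_days = 2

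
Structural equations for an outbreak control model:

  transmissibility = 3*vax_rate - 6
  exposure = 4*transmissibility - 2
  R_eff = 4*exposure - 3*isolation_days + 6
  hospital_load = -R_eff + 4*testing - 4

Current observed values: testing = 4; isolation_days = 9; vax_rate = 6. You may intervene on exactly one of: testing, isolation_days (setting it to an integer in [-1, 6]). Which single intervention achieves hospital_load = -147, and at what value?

set testing = 5

Intervening on testing: with other inputs at their observed values, hospital_load = 4*testing - 167. Solving for -147 gives testing = 5, within [-1, 6].
Intervening on isolation_days: hospital_load = 3*isolation_days - 178. Reaching -147 requires isolation_days = 31/3, not an integer.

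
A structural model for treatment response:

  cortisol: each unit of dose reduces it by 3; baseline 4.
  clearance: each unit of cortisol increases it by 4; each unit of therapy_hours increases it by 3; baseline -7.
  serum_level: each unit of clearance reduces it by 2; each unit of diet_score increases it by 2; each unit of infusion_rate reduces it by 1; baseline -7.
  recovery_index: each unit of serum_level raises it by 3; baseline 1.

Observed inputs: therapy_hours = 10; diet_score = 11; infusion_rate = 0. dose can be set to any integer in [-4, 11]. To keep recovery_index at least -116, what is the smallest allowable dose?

dose = 1

Substituting into the clearance equation gives clearance = -12*dose + 39.
So serum_level = 24*dose - 63.
Substituting into the recovery_index equation gives recovery_index = 72*dose - 188.
Require 72*dose - 188 ≥ -116, so dose ≥ 1.
The smallest integer in [-4, 11] satisfying this is 1.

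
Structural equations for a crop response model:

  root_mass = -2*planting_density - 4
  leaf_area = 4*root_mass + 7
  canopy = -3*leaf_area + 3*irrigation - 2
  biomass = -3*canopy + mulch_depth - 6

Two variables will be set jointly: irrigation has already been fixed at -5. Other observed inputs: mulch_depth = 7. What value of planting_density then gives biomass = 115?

planting_density = -2

With irrigation held at -5:
Substituting into the leaf_area equation gives leaf_area = -8*planting_density - 9.
Substituting into the canopy equation gives canopy = 24*planting_density + 10.
This gives biomass = -72*planting_density - 29.
Solve -72*planting_density - 29 = 115: planting_density = (115 + 29) / -72 = -2.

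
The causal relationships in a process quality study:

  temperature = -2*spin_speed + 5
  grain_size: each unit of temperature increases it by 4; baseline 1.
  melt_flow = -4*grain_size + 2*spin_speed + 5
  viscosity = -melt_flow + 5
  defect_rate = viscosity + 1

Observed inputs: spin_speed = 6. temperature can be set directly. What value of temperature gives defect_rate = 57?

Intervening on temperature fixes its value directly, overriding its dependence on spin_speed.
Substituting into the melt_flow equation gives melt_flow = -16*temperature + 13.
This gives viscosity = 16*temperature - 8.
Substituting into the defect_rate equation gives defect_rate = 16*temperature - 7.
Solve 16*temperature - 7 = 57: temperature = (57 + 7) / 16 = 4.

temperature = 4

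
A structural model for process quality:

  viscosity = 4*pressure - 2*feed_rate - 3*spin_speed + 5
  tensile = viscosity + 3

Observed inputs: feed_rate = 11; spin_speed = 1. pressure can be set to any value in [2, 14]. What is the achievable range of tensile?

Substituting into the viscosity equation gives viscosity = 4*pressure - 20.
tensile becomes 4*pressure - 17.
Linear in pressure, so extremes are at the endpoints: pressure = 2 gives tensile = -9; pressure = 14 gives tensile = 39.

-9 to 39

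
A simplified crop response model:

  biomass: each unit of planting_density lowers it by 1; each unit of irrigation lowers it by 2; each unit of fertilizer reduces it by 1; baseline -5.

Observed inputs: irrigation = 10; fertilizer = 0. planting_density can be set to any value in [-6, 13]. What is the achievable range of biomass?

Substituting into the biomass equation gives biomass = -planting_density - 25.
Linear in planting_density, so extremes are at the endpoints: planting_density = -6 gives biomass = -19; planting_density = 13 gives biomass = -38.

-38 to -19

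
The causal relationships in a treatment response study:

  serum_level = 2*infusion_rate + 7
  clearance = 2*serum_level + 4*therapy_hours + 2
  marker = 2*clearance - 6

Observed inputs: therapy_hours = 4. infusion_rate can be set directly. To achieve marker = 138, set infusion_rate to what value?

infusion_rate = 10

Substituting into the clearance equation gives clearance = 4*infusion_rate + 32.
Substituting into the marker equation gives marker = 8*infusion_rate + 58.
Solve 8*infusion_rate + 58 = 138: infusion_rate = (138 - 58) / 8 = 10.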